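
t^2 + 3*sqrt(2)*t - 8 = (t - sqrt(2))*(t + 4*sqrt(2))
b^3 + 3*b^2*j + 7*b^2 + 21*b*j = b*(b + 7)*(b + 3*j)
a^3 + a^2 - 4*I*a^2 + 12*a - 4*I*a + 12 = (a + 1)*(a - 6*I)*(a + 2*I)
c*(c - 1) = c^2 - c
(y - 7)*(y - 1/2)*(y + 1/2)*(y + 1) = y^4 - 6*y^3 - 29*y^2/4 + 3*y/2 + 7/4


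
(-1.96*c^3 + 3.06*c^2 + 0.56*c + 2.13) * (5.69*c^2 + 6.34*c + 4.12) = -11.1524*c^5 + 4.985*c^4 + 14.5116*c^3 + 28.2773*c^2 + 15.8114*c + 8.7756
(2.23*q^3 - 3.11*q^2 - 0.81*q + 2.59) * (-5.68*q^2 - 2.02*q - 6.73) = -12.6664*q^5 + 13.1602*q^4 - 4.1249*q^3 + 7.8553*q^2 + 0.219500000000001*q - 17.4307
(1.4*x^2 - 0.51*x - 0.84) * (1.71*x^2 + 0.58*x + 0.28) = 2.394*x^4 - 0.0601*x^3 - 1.3402*x^2 - 0.63*x - 0.2352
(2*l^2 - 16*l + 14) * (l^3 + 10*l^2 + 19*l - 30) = 2*l^5 + 4*l^4 - 108*l^3 - 224*l^2 + 746*l - 420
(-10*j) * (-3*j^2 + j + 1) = 30*j^3 - 10*j^2 - 10*j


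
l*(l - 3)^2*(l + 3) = l^4 - 3*l^3 - 9*l^2 + 27*l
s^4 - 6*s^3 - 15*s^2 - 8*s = s*(s - 8)*(s + 1)^2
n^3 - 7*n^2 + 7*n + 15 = (n - 5)*(n - 3)*(n + 1)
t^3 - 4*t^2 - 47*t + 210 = (t - 6)*(t - 5)*(t + 7)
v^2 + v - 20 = (v - 4)*(v + 5)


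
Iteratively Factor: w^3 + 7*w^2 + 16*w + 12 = (w + 2)*(w^2 + 5*w + 6) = (w + 2)^2*(w + 3)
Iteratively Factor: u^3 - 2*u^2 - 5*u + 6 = (u - 1)*(u^2 - u - 6) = (u - 1)*(u + 2)*(u - 3)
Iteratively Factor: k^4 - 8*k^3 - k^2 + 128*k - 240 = (k + 4)*(k^3 - 12*k^2 + 47*k - 60) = (k - 3)*(k + 4)*(k^2 - 9*k + 20) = (k - 5)*(k - 3)*(k + 4)*(k - 4)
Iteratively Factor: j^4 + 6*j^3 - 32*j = (j + 4)*(j^3 + 2*j^2 - 8*j) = (j + 4)^2*(j^2 - 2*j) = j*(j + 4)^2*(j - 2)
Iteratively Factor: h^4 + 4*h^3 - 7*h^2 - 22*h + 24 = (h + 3)*(h^3 + h^2 - 10*h + 8) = (h - 2)*(h + 3)*(h^2 + 3*h - 4) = (h - 2)*(h + 3)*(h + 4)*(h - 1)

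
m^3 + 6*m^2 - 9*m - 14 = (m - 2)*(m + 1)*(m + 7)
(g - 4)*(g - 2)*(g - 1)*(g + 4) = g^4 - 3*g^3 - 14*g^2 + 48*g - 32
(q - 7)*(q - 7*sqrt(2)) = q^2 - 7*sqrt(2)*q - 7*q + 49*sqrt(2)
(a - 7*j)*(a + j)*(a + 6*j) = a^3 - 43*a*j^2 - 42*j^3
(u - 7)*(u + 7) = u^2 - 49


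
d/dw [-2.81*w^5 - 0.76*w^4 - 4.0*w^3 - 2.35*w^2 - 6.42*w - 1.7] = -14.05*w^4 - 3.04*w^3 - 12.0*w^2 - 4.7*w - 6.42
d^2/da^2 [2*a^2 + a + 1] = 4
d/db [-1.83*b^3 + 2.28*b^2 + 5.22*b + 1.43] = -5.49*b^2 + 4.56*b + 5.22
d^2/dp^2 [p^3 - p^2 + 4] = 6*p - 2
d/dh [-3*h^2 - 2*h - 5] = -6*h - 2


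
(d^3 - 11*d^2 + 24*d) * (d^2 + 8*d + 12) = d^5 - 3*d^4 - 52*d^3 + 60*d^2 + 288*d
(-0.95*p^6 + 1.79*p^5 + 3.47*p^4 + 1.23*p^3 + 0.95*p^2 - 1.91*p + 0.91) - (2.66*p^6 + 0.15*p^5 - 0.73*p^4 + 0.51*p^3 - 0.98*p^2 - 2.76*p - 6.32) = -3.61*p^6 + 1.64*p^5 + 4.2*p^4 + 0.72*p^3 + 1.93*p^2 + 0.85*p + 7.23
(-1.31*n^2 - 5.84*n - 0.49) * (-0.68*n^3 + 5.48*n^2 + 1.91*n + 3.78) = 0.8908*n^5 - 3.2076*n^4 - 34.1721*n^3 - 18.7914*n^2 - 23.0111*n - 1.8522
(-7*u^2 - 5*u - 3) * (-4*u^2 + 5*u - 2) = 28*u^4 - 15*u^3 + u^2 - 5*u + 6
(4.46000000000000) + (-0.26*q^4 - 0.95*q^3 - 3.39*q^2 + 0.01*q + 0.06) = -0.26*q^4 - 0.95*q^3 - 3.39*q^2 + 0.01*q + 4.52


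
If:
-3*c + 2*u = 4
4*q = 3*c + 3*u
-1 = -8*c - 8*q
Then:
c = -11/23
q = 111/184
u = 59/46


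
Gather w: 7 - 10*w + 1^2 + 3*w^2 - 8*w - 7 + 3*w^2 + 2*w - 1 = 6*w^2 - 16*w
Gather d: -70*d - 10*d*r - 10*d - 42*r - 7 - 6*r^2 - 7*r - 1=d*(-10*r - 80) - 6*r^2 - 49*r - 8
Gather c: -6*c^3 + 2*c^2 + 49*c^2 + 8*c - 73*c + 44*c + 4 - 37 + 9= -6*c^3 + 51*c^2 - 21*c - 24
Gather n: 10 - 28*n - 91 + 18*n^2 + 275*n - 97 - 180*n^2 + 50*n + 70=-162*n^2 + 297*n - 108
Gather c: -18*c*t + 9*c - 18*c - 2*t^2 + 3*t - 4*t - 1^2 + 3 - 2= c*(-18*t - 9) - 2*t^2 - t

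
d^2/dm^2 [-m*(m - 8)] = -2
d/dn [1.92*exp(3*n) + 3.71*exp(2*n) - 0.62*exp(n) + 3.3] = (5.76*exp(2*n) + 7.42*exp(n) - 0.62)*exp(n)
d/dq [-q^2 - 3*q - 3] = -2*q - 3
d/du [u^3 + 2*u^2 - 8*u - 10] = 3*u^2 + 4*u - 8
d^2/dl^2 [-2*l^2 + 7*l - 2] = -4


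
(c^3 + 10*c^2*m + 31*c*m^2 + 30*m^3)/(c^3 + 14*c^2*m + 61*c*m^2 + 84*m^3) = (c^2 + 7*c*m + 10*m^2)/(c^2 + 11*c*m + 28*m^2)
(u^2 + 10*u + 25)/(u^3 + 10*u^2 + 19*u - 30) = (u + 5)/(u^2 + 5*u - 6)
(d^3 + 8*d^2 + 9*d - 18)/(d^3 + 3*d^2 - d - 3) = (d + 6)/(d + 1)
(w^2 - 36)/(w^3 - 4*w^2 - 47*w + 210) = (w + 6)/(w^2 + 2*w - 35)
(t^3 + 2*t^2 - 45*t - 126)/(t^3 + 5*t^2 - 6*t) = (t^2 - 4*t - 21)/(t*(t - 1))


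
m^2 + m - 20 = (m - 4)*(m + 5)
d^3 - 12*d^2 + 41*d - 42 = (d - 7)*(d - 3)*(d - 2)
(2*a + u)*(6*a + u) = 12*a^2 + 8*a*u + u^2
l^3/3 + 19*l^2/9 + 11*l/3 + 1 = (l/3 + 1)*(l + 1/3)*(l + 3)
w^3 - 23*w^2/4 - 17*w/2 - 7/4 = (w - 7)*(w + 1/4)*(w + 1)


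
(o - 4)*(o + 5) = o^2 + o - 20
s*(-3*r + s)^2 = 9*r^2*s - 6*r*s^2 + s^3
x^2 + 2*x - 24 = (x - 4)*(x + 6)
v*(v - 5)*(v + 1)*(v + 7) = v^4 + 3*v^3 - 33*v^2 - 35*v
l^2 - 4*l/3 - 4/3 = (l - 2)*(l + 2/3)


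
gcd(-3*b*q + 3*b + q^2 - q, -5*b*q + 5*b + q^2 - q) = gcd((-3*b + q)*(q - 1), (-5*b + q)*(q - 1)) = q - 1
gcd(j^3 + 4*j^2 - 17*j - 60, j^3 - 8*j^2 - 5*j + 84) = j^2 - j - 12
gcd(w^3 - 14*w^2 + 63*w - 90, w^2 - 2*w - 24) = w - 6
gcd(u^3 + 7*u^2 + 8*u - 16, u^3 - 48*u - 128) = u^2 + 8*u + 16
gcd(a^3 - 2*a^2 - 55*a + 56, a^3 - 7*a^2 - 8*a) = a - 8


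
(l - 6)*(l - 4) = l^2 - 10*l + 24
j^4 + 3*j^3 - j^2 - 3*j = j*(j - 1)*(j + 1)*(j + 3)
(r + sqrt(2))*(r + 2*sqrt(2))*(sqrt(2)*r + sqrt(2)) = sqrt(2)*r^3 + sqrt(2)*r^2 + 6*r^2 + 4*sqrt(2)*r + 6*r + 4*sqrt(2)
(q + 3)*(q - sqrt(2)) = q^2 - sqrt(2)*q + 3*q - 3*sqrt(2)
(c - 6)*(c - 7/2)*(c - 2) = c^3 - 23*c^2/2 + 40*c - 42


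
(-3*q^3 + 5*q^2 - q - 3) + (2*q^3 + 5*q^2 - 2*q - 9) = -q^3 + 10*q^2 - 3*q - 12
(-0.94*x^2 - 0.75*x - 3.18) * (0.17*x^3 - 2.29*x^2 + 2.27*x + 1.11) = -0.1598*x^5 + 2.0251*x^4 - 0.9569*x^3 + 4.5363*x^2 - 8.0511*x - 3.5298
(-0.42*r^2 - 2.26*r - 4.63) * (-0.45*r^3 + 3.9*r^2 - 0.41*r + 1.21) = 0.189*r^5 - 0.621*r^4 - 6.5583*r^3 - 17.6386*r^2 - 0.8363*r - 5.6023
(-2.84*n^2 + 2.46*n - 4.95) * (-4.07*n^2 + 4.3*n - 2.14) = 11.5588*n^4 - 22.2242*n^3 + 36.8021*n^2 - 26.5494*n + 10.593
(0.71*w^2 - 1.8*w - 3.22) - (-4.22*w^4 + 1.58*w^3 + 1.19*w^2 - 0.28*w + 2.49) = 4.22*w^4 - 1.58*w^3 - 0.48*w^2 - 1.52*w - 5.71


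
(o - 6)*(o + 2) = o^2 - 4*o - 12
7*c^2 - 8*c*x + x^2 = (-7*c + x)*(-c + x)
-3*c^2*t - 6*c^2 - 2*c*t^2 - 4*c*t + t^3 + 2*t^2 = (-3*c + t)*(c + t)*(t + 2)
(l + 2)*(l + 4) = l^2 + 6*l + 8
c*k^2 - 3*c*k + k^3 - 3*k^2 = k*(c + k)*(k - 3)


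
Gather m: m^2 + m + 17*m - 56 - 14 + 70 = m^2 + 18*m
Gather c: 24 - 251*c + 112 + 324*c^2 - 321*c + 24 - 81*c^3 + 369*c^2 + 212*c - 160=-81*c^3 + 693*c^2 - 360*c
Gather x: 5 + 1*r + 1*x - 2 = r + x + 3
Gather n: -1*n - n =-2*n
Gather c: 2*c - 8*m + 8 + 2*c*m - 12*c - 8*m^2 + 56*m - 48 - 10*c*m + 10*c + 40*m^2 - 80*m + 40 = -8*c*m + 32*m^2 - 32*m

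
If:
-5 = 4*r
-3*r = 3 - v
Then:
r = -5/4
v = -3/4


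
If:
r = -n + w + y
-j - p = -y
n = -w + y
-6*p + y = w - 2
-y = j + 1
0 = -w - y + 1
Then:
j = -1/2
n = -2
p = 0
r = 3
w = 3/2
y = -1/2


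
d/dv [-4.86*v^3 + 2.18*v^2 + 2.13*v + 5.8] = -14.58*v^2 + 4.36*v + 2.13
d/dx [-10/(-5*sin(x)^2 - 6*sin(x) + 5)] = -20*(5*sin(x) + 3)*cos(x)/(6*sin(x) - 5*cos(x)^2)^2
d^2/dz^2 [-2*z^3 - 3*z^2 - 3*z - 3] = -12*z - 6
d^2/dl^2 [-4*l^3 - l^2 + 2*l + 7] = -24*l - 2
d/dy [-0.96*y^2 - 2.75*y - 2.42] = -1.92*y - 2.75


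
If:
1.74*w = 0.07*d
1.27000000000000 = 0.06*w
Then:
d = 526.14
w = 21.17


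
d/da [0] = 0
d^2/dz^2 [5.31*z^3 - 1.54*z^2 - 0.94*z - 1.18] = 31.86*z - 3.08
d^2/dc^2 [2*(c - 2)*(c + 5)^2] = 12*c + 32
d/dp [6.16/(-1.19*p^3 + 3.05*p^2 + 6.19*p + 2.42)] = (21.9912*p^2 - 37.576*p - 38.1304)/(-1.19*p^3 + 3.05*p^2 + 6.19*p + 2.42)^2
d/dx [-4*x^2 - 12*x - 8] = -8*x - 12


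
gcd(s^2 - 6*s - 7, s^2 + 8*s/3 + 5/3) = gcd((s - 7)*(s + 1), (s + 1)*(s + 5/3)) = s + 1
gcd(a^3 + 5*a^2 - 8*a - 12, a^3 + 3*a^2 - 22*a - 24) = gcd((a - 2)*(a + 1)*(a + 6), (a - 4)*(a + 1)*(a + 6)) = a^2 + 7*a + 6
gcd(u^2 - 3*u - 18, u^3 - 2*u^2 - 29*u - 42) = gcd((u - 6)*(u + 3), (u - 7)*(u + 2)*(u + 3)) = u + 3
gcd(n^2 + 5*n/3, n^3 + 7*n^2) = n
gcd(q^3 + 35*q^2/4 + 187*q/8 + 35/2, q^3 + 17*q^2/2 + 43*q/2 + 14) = q^2 + 15*q/2 + 14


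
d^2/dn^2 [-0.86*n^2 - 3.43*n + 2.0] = -1.72000000000000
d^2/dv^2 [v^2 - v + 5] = 2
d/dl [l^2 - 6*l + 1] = 2*l - 6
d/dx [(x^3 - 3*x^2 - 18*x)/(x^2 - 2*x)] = (x^2 - 4*x + 24)/(x^2 - 4*x + 4)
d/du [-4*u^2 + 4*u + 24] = 4 - 8*u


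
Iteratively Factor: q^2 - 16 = (q - 4)*(q + 4)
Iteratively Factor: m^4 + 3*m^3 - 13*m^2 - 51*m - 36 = (m - 4)*(m^3 + 7*m^2 + 15*m + 9) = (m - 4)*(m + 3)*(m^2 + 4*m + 3) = (m - 4)*(m + 3)^2*(m + 1)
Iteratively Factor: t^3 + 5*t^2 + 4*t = (t + 1)*(t^2 + 4*t) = (t + 1)*(t + 4)*(t)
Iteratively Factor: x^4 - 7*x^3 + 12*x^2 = (x)*(x^3 - 7*x^2 + 12*x) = x*(x - 3)*(x^2 - 4*x) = x*(x - 4)*(x - 3)*(x)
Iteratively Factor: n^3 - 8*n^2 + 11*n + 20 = (n - 5)*(n^2 - 3*n - 4) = (n - 5)*(n - 4)*(n + 1)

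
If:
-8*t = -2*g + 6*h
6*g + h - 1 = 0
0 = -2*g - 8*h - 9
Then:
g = 17/46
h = -28/23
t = 185/184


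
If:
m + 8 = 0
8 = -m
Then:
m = -8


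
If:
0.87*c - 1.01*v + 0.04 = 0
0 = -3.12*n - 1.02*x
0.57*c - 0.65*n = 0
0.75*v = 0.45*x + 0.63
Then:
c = 0.32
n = 0.28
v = 0.32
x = -0.87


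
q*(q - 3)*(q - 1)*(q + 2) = q^4 - 2*q^3 - 5*q^2 + 6*q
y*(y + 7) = y^2 + 7*y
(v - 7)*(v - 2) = v^2 - 9*v + 14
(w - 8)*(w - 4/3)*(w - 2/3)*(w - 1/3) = w^4 - 31*w^3/3 + 182*w^2/9 - 344*w/27 + 64/27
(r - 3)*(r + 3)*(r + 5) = r^3 + 5*r^2 - 9*r - 45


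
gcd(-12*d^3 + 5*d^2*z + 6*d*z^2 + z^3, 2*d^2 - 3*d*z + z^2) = -d + z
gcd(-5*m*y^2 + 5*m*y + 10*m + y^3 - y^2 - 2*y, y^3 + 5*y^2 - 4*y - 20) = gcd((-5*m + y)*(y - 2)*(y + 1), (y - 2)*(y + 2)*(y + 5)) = y - 2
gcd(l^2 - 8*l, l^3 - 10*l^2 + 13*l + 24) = l - 8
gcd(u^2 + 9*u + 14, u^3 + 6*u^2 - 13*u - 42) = u^2 + 9*u + 14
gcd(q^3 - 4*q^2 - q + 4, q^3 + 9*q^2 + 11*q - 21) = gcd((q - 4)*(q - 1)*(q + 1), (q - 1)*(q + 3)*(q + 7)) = q - 1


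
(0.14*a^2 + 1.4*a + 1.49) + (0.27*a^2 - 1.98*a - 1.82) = 0.41*a^2 - 0.58*a - 0.33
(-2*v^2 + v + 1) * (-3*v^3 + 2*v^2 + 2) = 6*v^5 - 7*v^4 - v^3 - 2*v^2 + 2*v + 2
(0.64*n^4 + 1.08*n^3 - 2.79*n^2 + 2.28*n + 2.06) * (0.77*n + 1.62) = 0.4928*n^5 + 1.8684*n^4 - 0.3987*n^3 - 2.7642*n^2 + 5.2798*n + 3.3372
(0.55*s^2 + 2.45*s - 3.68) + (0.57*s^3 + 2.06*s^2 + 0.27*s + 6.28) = 0.57*s^3 + 2.61*s^2 + 2.72*s + 2.6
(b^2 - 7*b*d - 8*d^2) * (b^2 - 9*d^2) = b^4 - 7*b^3*d - 17*b^2*d^2 + 63*b*d^3 + 72*d^4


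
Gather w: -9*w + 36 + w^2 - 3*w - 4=w^2 - 12*w + 32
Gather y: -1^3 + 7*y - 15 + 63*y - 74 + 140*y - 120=210*y - 210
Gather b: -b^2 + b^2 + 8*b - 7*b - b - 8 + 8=0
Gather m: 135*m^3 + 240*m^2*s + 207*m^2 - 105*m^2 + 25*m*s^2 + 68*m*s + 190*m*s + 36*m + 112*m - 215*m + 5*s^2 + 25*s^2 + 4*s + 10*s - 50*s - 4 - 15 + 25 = 135*m^3 + m^2*(240*s + 102) + m*(25*s^2 + 258*s - 67) + 30*s^2 - 36*s + 6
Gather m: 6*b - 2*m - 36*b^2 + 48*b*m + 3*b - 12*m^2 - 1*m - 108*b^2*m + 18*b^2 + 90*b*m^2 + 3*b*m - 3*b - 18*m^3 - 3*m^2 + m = -18*b^2 + 6*b - 18*m^3 + m^2*(90*b - 15) + m*(-108*b^2 + 51*b - 2)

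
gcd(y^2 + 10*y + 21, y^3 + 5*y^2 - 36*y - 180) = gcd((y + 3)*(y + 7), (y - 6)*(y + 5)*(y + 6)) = 1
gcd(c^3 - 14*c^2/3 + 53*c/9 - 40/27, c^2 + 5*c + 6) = 1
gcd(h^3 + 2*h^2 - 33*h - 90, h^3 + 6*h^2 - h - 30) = h^2 + 8*h + 15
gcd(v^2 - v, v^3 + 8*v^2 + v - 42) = 1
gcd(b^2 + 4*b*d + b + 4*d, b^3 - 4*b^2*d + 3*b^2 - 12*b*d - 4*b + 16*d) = 1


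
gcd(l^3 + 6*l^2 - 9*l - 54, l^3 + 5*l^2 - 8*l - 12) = l + 6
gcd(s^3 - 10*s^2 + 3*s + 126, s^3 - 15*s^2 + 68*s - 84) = s^2 - 13*s + 42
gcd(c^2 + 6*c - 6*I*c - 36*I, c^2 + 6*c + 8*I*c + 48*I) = c + 6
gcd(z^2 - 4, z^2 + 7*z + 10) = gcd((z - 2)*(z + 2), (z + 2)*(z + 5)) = z + 2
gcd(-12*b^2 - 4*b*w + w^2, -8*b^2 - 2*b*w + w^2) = 2*b + w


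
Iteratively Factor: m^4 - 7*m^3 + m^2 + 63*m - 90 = (m - 5)*(m^3 - 2*m^2 - 9*m + 18) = (m - 5)*(m - 2)*(m^2 - 9) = (m - 5)*(m - 3)*(m - 2)*(m + 3)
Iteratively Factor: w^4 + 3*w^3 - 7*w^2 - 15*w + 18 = (w - 2)*(w^3 + 5*w^2 + 3*w - 9) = (w - 2)*(w + 3)*(w^2 + 2*w - 3) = (w - 2)*(w - 1)*(w + 3)*(w + 3)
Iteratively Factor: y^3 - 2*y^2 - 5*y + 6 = (y + 2)*(y^2 - 4*y + 3) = (y - 1)*(y + 2)*(y - 3)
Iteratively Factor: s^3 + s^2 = (s + 1)*(s^2) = s*(s + 1)*(s)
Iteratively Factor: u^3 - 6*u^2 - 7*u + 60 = (u + 3)*(u^2 - 9*u + 20) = (u - 4)*(u + 3)*(u - 5)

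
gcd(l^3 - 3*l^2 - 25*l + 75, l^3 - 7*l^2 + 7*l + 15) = l^2 - 8*l + 15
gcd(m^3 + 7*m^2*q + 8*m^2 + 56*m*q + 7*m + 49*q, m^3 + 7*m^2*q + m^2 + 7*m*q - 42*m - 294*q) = m^2 + 7*m*q + 7*m + 49*q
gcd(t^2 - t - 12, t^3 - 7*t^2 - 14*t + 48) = t + 3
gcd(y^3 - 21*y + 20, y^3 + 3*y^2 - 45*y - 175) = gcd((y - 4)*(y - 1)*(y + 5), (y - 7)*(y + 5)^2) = y + 5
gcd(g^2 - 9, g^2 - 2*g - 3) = g - 3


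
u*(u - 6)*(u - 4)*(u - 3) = u^4 - 13*u^3 + 54*u^2 - 72*u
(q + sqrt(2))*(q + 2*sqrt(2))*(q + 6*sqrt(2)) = q^3 + 9*sqrt(2)*q^2 + 40*q + 24*sqrt(2)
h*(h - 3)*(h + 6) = h^3 + 3*h^2 - 18*h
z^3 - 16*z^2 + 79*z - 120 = (z - 8)*(z - 5)*(z - 3)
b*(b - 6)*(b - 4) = b^3 - 10*b^2 + 24*b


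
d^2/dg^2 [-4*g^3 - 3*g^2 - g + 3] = -24*g - 6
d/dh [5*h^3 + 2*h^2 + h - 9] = 15*h^2 + 4*h + 1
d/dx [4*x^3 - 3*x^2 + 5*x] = 12*x^2 - 6*x + 5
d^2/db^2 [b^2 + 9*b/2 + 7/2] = 2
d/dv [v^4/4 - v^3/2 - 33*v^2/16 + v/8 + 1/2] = v^3 - 3*v^2/2 - 33*v/8 + 1/8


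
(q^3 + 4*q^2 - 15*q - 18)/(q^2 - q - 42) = (q^2 - 2*q - 3)/(q - 7)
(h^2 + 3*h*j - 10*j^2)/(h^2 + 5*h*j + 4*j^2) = (h^2 + 3*h*j - 10*j^2)/(h^2 + 5*h*j + 4*j^2)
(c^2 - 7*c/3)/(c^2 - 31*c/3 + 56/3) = c/(c - 8)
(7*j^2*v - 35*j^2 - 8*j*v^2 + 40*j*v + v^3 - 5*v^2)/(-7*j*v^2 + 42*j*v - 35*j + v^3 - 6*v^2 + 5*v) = (-j + v)/(v - 1)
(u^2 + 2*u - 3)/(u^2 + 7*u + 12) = (u - 1)/(u + 4)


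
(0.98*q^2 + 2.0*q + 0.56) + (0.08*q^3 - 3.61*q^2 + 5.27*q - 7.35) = 0.08*q^3 - 2.63*q^2 + 7.27*q - 6.79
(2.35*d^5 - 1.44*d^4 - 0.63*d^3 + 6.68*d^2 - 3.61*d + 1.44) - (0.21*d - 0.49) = 2.35*d^5 - 1.44*d^4 - 0.63*d^3 + 6.68*d^2 - 3.82*d + 1.93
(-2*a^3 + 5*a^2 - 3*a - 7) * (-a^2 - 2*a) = 2*a^5 - a^4 - 7*a^3 + 13*a^2 + 14*a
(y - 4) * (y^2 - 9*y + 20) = y^3 - 13*y^2 + 56*y - 80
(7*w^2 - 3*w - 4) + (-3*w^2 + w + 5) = 4*w^2 - 2*w + 1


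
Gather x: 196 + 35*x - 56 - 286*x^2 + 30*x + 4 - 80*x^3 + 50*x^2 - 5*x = -80*x^3 - 236*x^2 + 60*x + 144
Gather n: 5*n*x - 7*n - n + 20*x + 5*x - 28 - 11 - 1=n*(5*x - 8) + 25*x - 40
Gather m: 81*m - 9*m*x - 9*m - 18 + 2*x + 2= m*(72 - 9*x) + 2*x - 16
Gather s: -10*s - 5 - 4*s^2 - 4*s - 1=-4*s^2 - 14*s - 6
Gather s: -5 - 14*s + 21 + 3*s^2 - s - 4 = 3*s^2 - 15*s + 12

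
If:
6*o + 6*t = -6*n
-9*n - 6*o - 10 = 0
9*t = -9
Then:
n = -16/3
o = 19/3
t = -1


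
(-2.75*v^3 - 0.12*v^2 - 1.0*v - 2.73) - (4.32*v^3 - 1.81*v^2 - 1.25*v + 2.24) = -7.07*v^3 + 1.69*v^2 + 0.25*v - 4.97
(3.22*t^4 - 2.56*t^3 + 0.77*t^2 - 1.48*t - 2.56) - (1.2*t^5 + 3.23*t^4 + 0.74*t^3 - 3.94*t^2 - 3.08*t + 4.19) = -1.2*t^5 - 0.00999999999999979*t^4 - 3.3*t^3 + 4.71*t^2 + 1.6*t - 6.75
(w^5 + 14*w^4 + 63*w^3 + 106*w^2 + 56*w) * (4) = 4*w^5 + 56*w^4 + 252*w^3 + 424*w^2 + 224*w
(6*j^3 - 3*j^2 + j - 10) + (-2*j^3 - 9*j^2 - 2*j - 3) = 4*j^3 - 12*j^2 - j - 13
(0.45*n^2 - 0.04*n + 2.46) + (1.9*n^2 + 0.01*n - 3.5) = 2.35*n^2 - 0.03*n - 1.04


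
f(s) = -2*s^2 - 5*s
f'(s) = -4*s - 5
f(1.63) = -13.46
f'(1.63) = -11.52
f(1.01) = -7.09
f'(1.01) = -9.04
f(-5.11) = -26.67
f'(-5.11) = 15.44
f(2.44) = -24.11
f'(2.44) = -14.76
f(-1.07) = 3.06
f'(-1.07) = -0.72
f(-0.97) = 2.97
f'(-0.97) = -1.12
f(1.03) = -7.27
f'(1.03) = -9.12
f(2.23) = -21.10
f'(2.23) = -13.92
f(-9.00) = -117.00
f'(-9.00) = 31.00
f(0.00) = 0.00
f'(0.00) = -5.00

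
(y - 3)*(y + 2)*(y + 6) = y^3 + 5*y^2 - 12*y - 36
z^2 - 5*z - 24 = (z - 8)*(z + 3)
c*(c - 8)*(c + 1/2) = c^3 - 15*c^2/2 - 4*c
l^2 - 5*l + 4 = (l - 4)*(l - 1)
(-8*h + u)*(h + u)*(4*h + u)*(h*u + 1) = -32*h^4*u - 36*h^3*u^2 - 32*h^3 - 3*h^2*u^3 - 36*h^2*u + h*u^4 - 3*h*u^2 + u^3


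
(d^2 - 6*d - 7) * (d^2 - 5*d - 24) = d^4 - 11*d^3 - d^2 + 179*d + 168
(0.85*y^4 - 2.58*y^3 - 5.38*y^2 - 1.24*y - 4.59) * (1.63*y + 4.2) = 1.3855*y^5 - 0.6354*y^4 - 19.6054*y^3 - 24.6172*y^2 - 12.6897*y - 19.278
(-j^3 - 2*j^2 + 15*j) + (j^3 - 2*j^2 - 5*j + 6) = -4*j^2 + 10*j + 6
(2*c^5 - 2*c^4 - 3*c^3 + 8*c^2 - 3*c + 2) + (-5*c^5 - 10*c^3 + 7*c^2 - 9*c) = -3*c^5 - 2*c^4 - 13*c^3 + 15*c^2 - 12*c + 2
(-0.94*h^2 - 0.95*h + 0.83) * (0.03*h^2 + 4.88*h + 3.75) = -0.0282*h^4 - 4.6157*h^3 - 8.1361*h^2 + 0.4879*h + 3.1125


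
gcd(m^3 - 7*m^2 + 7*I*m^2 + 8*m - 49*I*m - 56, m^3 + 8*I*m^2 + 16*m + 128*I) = m + 8*I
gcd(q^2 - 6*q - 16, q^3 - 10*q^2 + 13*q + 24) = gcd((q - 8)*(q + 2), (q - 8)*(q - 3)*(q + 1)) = q - 8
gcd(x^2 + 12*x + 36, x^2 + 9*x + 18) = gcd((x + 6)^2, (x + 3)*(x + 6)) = x + 6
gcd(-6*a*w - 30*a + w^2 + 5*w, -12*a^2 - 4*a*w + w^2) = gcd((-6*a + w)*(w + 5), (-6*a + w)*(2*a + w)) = -6*a + w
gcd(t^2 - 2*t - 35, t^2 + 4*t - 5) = t + 5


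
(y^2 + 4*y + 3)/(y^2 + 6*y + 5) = (y + 3)/(y + 5)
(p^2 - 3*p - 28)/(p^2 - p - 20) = (p - 7)/(p - 5)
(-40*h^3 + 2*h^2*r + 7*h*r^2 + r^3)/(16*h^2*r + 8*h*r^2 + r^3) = (-10*h^2 + 3*h*r + r^2)/(r*(4*h + r))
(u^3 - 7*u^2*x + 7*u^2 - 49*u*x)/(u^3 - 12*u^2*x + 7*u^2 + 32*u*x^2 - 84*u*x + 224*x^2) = u*(u - 7*x)/(u^2 - 12*u*x + 32*x^2)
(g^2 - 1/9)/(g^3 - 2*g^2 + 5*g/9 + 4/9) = (3*g - 1)/(3*g^2 - 7*g + 4)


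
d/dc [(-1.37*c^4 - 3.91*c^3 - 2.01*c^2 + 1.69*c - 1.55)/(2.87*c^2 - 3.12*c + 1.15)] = (-7.8638*c^5 + 1.6015*c^4 + 18.0964*c^3 - 12.0686*c^2 + 4.274*c - 2.8925)/(8.2369*c^4 - 17.9088*c^3 + 16.3354*c^2 - 7.176*c + 1.3225)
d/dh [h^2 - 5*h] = 2*h - 5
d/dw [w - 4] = 1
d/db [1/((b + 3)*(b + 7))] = 2*(-b - 5)/(b^4 + 20*b^3 + 142*b^2 + 420*b + 441)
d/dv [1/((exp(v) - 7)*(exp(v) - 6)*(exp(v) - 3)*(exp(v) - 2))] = (-4*exp(3*v) + 54*exp(2*v) - 226*exp(v) + 288)*exp(v)/(exp(8*v) - 36*exp(7*v) + 550*exp(6*v) - 4644*exp(5*v) + 23641*exp(4*v) - 74160*exp(3*v) + 139896*exp(2*v) - 145152*exp(v) + 63504)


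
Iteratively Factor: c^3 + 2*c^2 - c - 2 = (c + 1)*(c^2 + c - 2) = (c + 1)*(c + 2)*(c - 1)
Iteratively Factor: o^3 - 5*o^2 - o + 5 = (o - 5)*(o^2 - 1) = (o - 5)*(o + 1)*(o - 1)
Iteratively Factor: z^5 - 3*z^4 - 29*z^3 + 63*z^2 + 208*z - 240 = (z - 4)*(z^4 + z^3 - 25*z^2 - 37*z + 60) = (z - 4)*(z + 3)*(z^3 - 2*z^2 - 19*z + 20) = (z - 5)*(z - 4)*(z + 3)*(z^2 + 3*z - 4) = (z - 5)*(z - 4)*(z - 1)*(z + 3)*(z + 4)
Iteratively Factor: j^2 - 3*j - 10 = (j + 2)*(j - 5)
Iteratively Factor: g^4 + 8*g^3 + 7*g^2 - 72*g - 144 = (g + 4)*(g^3 + 4*g^2 - 9*g - 36) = (g + 4)^2*(g^2 - 9) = (g - 3)*(g + 4)^2*(g + 3)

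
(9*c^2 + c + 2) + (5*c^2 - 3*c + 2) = 14*c^2 - 2*c + 4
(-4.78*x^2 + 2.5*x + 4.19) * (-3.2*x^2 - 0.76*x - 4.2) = 15.296*x^4 - 4.3672*x^3 + 4.768*x^2 - 13.6844*x - 17.598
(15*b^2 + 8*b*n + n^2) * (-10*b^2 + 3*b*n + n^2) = -150*b^4 - 35*b^3*n + 29*b^2*n^2 + 11*b*n^3 + n^4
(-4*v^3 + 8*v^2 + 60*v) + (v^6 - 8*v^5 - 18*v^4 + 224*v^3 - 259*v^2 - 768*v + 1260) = v^6 - 8*v^5 - 18*v^4 + 220*v^3 - 251*v^2 - 708*v + 1260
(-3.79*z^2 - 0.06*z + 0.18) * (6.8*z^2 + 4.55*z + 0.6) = -25.772*z^4 - 17.6525*z^3 - 1.323*z^2 + 0.783*z + 0.108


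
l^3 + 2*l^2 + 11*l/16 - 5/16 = (l - 1/4)*(l + 1)*(l + 5/4)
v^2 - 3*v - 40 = (v - 8)*(v + 5)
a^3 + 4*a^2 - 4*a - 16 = (a - 2)*(a + 2)*(a + 4)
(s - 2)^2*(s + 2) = s^3 - 2*s^2 - 4*s + 8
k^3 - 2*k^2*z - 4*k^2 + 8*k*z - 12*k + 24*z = (k - 6)*(k + 2)*(k - 2*z)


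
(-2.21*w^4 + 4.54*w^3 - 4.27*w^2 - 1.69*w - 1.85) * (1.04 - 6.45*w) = 14.2545*w^5 - 31.5814*w^4 + 32.2631*w^3 + 6.4597*w^2 + 10.1749*w - 1.924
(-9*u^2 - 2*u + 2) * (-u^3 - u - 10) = 9*u^5 + 2*u^4 + 7*u^3 + 92*u^2 + 18*u - 20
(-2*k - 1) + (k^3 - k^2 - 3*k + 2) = k^3 - k^2 - 5*k + 1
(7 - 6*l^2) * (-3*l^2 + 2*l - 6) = 18*l^4 - 12*l^3 + 15*l^2 + 14*l - 42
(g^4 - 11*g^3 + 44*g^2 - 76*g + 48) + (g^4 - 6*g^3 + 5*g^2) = 2*g^4 - 17*g^3 + 49*g^2 - 76*g + 48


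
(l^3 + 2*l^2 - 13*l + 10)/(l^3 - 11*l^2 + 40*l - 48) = (l^3 + 2*l^2 - 13*l + 10)/(l^3 - 11*l^2 + 40*l - 48)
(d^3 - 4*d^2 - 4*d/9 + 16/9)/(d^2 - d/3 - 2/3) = (3*d^2 - 14*d + 8)/(3*(d - 1))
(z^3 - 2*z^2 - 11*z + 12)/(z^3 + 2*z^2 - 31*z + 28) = (z + 3)/(z + 7)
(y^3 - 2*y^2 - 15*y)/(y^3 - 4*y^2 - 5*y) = (y + 3)/(y + 1)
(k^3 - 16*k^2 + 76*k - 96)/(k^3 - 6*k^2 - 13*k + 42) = (k^2 - 14*k + 48)/(k^2 - 4*k - 21)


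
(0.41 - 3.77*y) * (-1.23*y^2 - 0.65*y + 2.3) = 4.6371*y^3 + 1.9462*y^2 - 8.9375*y + 0.943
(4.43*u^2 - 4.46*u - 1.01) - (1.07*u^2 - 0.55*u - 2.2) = 3.36*u^2 - 3.91*u + 1.19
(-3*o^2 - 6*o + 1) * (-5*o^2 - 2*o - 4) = 15*o^4 + 36*o^3 + 19*o^2 + 22*o - 4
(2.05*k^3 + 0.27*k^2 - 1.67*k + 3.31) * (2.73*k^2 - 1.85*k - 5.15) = 5.5965*k^5 - 3.0554*k^4 - 15.6161*k^3 + 10.7353*k^2 + 2.477*k - 17.0465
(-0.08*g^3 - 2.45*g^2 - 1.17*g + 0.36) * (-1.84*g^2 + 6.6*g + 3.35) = 0.1472*g^5 + 3.98*g^4 - 14.2852*g^3 - 16.5919*g^2 - 1.5435*g + 1.206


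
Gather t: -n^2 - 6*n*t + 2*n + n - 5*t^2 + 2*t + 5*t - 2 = -n^2 + 3*n - 5*t^2 + t*(7 - 6*n) - 2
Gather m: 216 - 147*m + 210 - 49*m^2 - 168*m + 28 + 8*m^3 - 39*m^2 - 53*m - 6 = 8*m^3 - 88*m^2 - 368*m + 448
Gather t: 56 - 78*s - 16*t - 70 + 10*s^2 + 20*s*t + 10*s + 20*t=10*s^2 - 68*s + t*(20*s + 4) - 14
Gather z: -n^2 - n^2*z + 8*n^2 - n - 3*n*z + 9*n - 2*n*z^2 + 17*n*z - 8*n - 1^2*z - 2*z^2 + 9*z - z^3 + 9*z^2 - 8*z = 7*n^2 - z^3 + z^2*(7 - 2*n) + z*(-n^2 + 14*n)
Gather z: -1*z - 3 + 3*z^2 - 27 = 3*z^2 - z - 30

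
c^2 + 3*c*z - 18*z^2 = (c - 3*z)*(c + 6*z)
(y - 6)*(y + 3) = y^2 - 3*y - 18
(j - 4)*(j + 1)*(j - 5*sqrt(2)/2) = j^3 - 5*sqrt(2)*j^2/2 - 3*j^2 - 4*j + 15*sqrt(2)*j/2 + 10*sqrt(2)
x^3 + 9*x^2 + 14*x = x*(x + 2)*(x + 7)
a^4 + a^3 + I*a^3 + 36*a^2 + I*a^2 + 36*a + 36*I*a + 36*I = (a - 6*I)*(a + 6*I)*(-I*a + 1)*(I*a + I)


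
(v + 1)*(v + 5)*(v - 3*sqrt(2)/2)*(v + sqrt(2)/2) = v^4 - sqrt(2)*v^3 + 6*v^3 - 6*sqrt(2)*v^2 + 7*v^2/2 - 9*v - 5*sqrt(2)*v - 15/2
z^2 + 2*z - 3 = (z - 1)*(z + 3)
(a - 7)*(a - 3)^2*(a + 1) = a^4 - 12*a^3 + 38*a^2 - 12*a - 63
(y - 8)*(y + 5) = y^2 - 3*y - 40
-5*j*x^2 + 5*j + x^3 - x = (-5*j + x)*(x - 1)*(x + 1)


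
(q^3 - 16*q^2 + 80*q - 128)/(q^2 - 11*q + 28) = (q^2 - 12*q + 32)/(q - 7)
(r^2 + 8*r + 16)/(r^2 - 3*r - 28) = (r + 4)/(r - 7)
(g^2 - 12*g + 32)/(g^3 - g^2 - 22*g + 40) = (g - 8)/(g^2 + 3*g - 10)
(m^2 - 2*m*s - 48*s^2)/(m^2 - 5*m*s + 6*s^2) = (m^2 - 2*m*s - 48*s^2)/(m^2 - 5*m*s + 6*s^2)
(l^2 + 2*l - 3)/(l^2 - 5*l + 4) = (l + 3)/(l - 4)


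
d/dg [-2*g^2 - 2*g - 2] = -4*g - 2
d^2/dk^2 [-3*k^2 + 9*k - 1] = -6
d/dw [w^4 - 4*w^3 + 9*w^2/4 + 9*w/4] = 4*w^3 - 12*w^2 + 9*w/2 + 9/4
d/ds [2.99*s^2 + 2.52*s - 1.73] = 5.98*s + 2.52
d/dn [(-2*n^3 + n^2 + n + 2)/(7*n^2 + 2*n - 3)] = (-14*n^4 - 8*n^3 + 13*n^2 - 34*n - 7)/(49*n^4 + 28*n^3 - 38*n^2 - 12*n + 9)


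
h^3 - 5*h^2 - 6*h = h*(h - 6)*(h + 1)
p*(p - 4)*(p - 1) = p^3 - 5*p^2 + 4*p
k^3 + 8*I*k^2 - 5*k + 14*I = (k - I)*(k + 2*I)*(k + 7*I)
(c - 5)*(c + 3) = c^2 - 2*c - 15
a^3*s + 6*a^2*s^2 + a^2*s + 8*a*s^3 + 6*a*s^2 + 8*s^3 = (a + 2*s)*(a + 4*s)*(a*s + s)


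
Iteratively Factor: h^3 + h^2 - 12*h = (h + 4)*(h^2 - 3*h) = h*(h + 4)*(h - 3)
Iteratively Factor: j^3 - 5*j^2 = (j - 5)*(j^2) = j*(j - 5)*(j)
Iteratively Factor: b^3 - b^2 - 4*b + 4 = (b + 2)*(b^2 - 3*b + 2) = (b - 1)*(b + 2)*(b - 2)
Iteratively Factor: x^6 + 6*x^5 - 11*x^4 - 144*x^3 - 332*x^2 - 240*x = (x + 3)*(x^5 + 3*x^4 - 20*x^3 - 84*x^2 - 80*x) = (x + 2)*(x + 3)*(x^4 + x^3 - 22*x^2 - 40*x) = (x - 5)*(x + 2)*(x + 3)*(x^3 + 6*x^2 + 8*x) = (x - 5)*(x + 2)*(x + 3)*(x + 4)*(x^2 + 2*x) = (x - 5)*(x + 2)^2*(x + 3)*(x + 4)*(x)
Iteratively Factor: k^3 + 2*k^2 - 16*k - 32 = (k - 4)*(k^2 + 6*k + 8) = (k - 4)*(k + 4)*(k + 2)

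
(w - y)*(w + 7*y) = w^2 + 6*w*y - 7*y^2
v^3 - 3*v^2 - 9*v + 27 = (v - 3)^2*(v + 3)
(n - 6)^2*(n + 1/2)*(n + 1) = n^4 - 21*n^3/2 + 37*n^2/2 + 48*n + 18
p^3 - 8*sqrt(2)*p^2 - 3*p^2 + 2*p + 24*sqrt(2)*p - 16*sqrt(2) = (p - 2)*(p - 1)*(p - 8*sqrt(2))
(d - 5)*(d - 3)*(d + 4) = d^3 - 4*d^2 - 17*d + 60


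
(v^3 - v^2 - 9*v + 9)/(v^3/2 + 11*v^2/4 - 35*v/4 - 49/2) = 4*(v^3 - v^2 - 9*v + 9)/(2*v^3 + 11*v^2 - 35*v - 98)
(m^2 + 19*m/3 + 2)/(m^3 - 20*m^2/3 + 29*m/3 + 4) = (m + 6)/(m^2 - 7*m + 12)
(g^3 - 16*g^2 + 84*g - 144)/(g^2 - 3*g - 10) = (-g^3 + 16*g^2 - 84*g + 144)/(-g^2 + 3*g + 10)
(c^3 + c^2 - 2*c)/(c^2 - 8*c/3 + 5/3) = 3*c*(c + 2)/(3*c - 5)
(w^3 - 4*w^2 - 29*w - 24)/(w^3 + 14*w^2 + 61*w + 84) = (w^2 - 7*w - 8)/(w^2 + 11*w + 28)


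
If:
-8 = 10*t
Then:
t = -4/5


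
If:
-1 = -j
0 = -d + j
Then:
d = 1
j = 1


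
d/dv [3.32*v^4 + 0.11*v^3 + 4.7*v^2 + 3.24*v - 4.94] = 13.28*v^3 + 0.33*v^2 + 9.4*v + 3.24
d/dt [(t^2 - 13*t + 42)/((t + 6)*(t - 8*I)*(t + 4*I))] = (-t^4 + 26*t^3 + t^2*(-16 - 76*I) + t*(-120 + 336*I) - 3840 + 1008*I)/(t^6 + t^5*(12 - 8*I) + t^4*(84 - 96*I) + t^3*(576 - 544*I) + t^2*(2752 - 3072*I) + t*(12288 - 9216*I) + 36864)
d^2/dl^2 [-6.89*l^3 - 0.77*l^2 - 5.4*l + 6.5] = -41.34*l - 1.54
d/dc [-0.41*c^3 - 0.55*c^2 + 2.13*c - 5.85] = -1.23*c^2 - 1.1*c + 2.13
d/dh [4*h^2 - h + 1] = 8*h - 1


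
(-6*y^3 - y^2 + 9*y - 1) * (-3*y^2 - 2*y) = 18*y^5 + 15*y^4 - 25*y^3 - 15*y^2 + 2*y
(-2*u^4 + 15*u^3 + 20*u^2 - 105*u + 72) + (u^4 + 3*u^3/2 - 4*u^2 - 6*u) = -u^4 + 33*u^3/2 + 16*u^2 - 111*u + 72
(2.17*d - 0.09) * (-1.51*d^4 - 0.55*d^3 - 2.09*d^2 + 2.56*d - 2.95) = -3.2767*d^5 - 1.0576*d^4 - 4.4858*d^3 + 5.7433*d^2 - 6.6319*d + 0.2655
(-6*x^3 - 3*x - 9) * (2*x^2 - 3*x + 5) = -12*x^5 + 18*x^4 - 36*x^3 - 9*x^2 + 12*x - 45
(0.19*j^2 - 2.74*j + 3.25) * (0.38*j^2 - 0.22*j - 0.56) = 0.0722*j^4 - 1.083*j^3 + 1.7314*j^2 + 0.8194*j - 1.82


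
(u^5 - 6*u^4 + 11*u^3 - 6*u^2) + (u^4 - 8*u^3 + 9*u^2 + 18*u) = u^5 - 5*u^4 + 3*u^3 + 3*u^2 + 18*u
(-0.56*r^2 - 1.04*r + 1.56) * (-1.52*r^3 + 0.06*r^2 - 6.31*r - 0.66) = 0.8512*r^5 + 1.5472*r^4 + 1.1*r^3 + 7.0256*r^2 - 9.1572*r - 1.0296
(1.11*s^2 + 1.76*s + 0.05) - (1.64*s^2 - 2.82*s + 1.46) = -0.53*s^2 + 4.58*s - 1.41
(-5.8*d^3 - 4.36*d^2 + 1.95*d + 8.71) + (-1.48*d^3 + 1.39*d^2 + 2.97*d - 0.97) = -7.28*d^3 - 2.97*d^2 + 4.92*d + 7.74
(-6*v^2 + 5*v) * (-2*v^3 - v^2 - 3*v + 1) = 12*v^5 - 4*v^4 + 13*v^3 - 21*v^2 + 5*v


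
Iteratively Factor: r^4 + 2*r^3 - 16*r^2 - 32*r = (r - 4)*(r^3 + 6*r^2 + 8*r) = r*(r - 4)*(r^2 + 6*r + 8) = r*(r - 4)*(r + 4)*(r + 2)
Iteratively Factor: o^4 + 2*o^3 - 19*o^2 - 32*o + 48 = (o - 4)*(o^3 + 6*o^2 + 5*o - 12) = (o - 4)*(o - 1)*(o^2 + 7*o + 12) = (o - 4)*(o - 1)*(o + 3)*(o + 4)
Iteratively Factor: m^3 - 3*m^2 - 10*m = (m)*(m^2 - 3*m - 10) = m*(m - 5)*(m + 2)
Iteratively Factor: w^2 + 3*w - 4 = (w - 1)*(w + 4)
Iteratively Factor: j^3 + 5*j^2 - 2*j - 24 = (j + 3)*(j^2 + 2*j - 8) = (j - 2)*(j + 3)*(j + 4)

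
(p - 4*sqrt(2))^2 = p^2 - 8*sqrt(2)*p + 32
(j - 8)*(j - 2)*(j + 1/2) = j^3 - 19*j^2/2 + 11*j + 8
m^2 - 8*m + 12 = (m - 6)*(m - 2)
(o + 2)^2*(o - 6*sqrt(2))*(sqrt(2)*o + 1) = sqrt(2)*o^4 - 11*o^3 + 4*sqrt(2)*o^3 - 44*o^2 - 2*sqrt(2)*o^2 - 44*o - 24*sqrt(2)*o - 24*sqrt(2)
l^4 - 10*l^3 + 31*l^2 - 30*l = l*(l - 5)*(l - 3)*(l - 2)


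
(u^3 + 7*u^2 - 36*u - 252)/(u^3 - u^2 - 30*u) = (u^2 + 13*u + 42)/(u*(u + 5))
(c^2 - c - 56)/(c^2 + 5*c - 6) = (c^2 - c - 56)/(c^2 + 5*c - 6)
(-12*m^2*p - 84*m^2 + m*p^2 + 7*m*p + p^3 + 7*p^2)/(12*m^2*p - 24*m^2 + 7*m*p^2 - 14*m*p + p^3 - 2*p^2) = (-3*m*p - 21*m + p^2 + 7*p)/(3*m*p - 6*m + p^2 - 2*p)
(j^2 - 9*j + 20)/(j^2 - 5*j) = (j - 4)/j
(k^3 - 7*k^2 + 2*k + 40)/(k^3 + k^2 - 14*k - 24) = (k - 5)/(k + 3)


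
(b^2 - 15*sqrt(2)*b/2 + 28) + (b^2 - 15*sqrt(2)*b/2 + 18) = 2*b^2 - 15*sqrt(2)*b + 46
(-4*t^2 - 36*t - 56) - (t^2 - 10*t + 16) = -5*t^2 - 26*t - 72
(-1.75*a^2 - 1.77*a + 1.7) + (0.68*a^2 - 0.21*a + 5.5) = -1.07*a^2 - 1.98*a + 7.2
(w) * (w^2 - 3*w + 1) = w^3 - 3*w^2 + w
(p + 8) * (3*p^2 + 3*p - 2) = 3*p^3 + 27*p^2 + 22*p - 16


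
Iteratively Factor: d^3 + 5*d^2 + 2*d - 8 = (d - 1)*(d^2 + 6*d + 8) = (d - 1)*(d + 4)*(d + 2)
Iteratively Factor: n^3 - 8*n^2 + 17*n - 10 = (n - 2)*(n^2 - 6*n + 5) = (n - 2)*(n - 1)*(n - 5)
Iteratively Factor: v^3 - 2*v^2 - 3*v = (v)*(v^2 - 2*v - 3) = v*(v + 1)*(v - 3)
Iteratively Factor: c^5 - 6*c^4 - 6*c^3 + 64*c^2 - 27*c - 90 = (c - 3)*(c^4 - 3*c^3 - 15*c^2 + 19*c + 30) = (c - 3)*(c - 2)*(c^3 - c^2 - 17*c - 15) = (c - 3)*(c - 2)*(c + 1)*(c^2 - 2*c - 15) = (c - 5)*(c - 3)*(c - 2)*(c + 1)*(c + 3)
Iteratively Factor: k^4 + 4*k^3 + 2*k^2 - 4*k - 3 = (k + 1)*(k^3 + 3*k^2 - k - 3) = (k + 1)*(k + 3)*(k^2 - 1) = (k + 1)^2*(k + 3)*(k - 1)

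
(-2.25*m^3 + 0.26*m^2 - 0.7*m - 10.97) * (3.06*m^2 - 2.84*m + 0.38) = -6.885*m^5 + 7.1856*m^4 - 3.7354*m^3 - 31.4814*m^2 + 30.8888*m - 4.1686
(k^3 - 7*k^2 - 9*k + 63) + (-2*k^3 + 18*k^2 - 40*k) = -k^3 + 11*k^2 - 49*k + 63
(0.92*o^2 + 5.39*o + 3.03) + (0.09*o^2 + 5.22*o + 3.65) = 1.01*o^2 + 10.61*o + 6.68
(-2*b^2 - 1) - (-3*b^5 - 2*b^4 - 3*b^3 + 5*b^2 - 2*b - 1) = 3*b^5 + 2*b^4 + 3*b^3 - 7*b^2 + 2*b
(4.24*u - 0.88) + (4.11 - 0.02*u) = 4.22*u + 3.23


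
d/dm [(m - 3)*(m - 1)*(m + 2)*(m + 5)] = 4*m^3 + 9*m^2 - 30*m - 19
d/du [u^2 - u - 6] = 2*u - 1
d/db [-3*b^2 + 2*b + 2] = 2 - 6*b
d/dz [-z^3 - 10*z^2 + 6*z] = -3*z^2 - 20*z + 6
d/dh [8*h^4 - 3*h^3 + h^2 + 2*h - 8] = 32*h^3 - 9*h^2 + 2*h + 2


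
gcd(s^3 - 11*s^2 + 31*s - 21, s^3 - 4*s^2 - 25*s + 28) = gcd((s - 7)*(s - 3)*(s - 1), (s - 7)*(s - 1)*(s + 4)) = s^2 - 8*s + 7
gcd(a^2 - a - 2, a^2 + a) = a + 1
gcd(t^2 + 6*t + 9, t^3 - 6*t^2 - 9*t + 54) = t + 3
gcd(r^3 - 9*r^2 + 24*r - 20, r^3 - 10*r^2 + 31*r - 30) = r^2 - 7*r + 10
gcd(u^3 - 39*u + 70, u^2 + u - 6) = u - 2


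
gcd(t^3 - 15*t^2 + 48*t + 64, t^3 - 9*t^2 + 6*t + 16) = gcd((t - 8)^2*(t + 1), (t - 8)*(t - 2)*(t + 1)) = t^2 - 7*t - 8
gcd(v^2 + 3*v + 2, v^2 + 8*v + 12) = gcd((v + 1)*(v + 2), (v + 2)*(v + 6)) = v + 2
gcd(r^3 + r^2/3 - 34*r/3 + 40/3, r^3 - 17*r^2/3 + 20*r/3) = r - 5/3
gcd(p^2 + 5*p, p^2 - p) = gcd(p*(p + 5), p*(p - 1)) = p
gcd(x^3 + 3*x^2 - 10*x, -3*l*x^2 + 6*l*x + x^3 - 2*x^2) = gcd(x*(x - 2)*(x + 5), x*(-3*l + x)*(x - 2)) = x^2 - 2*x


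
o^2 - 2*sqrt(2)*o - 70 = (o - 7*sqrt(2))*(o + 5*sqrt(2))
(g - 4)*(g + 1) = g^2 - 3*g - 4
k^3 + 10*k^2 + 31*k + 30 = (k + 2)*(k + 3)*(k + 5)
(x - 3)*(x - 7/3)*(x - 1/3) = x^3 - 17*x^2/3 + 79*x/9 - 7/3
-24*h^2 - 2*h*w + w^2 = (-6*h + w)*(4*h + w)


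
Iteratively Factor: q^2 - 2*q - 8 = (q + 2)*(q - 4)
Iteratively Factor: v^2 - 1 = (v + 1)*(v - 1)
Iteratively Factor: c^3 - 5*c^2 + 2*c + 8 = (c - 4)*(c^2 - c - 2) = (c - 4)*(c - 2)*(c + 1)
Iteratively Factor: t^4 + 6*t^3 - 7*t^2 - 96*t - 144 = (t + 4)*(t^3 + 2*t^2 - 15*t - 36) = (t + 3)*(t + 4)*(t^2 - t - 12) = (t + 3)^2*(t + 4)*(t - 4)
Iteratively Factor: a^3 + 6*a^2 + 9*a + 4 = (a + 4)*(a^2 + 2*a + 1) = (a + 1)*(a + 4)*(a + 1)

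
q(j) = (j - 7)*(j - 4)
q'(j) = 2*j - 11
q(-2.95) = 69.15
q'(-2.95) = -16.90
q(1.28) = 15.56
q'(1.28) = -8.44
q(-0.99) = 39.87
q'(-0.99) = -12.98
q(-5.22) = 112.67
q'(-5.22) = -21.44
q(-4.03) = 88.57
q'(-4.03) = -19.06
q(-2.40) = 60.16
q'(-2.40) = -15.80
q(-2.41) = 60.32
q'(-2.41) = -15.82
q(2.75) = 5.31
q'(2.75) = -5.50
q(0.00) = 28.00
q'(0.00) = -11.00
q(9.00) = 10.00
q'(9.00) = 7.00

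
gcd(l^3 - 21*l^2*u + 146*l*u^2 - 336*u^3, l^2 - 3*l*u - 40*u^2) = -l + 8*u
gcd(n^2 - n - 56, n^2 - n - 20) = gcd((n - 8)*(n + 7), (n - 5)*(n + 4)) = 1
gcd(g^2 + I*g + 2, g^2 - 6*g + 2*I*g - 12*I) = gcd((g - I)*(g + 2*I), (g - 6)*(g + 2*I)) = g + 2*I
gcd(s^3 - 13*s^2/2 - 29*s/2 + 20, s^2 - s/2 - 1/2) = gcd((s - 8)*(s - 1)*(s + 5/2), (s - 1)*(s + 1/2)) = s - 1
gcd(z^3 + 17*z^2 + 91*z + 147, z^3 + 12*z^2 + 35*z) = z + 7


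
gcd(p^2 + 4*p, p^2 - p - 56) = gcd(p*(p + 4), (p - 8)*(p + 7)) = 1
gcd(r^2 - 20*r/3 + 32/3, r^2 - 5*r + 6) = 1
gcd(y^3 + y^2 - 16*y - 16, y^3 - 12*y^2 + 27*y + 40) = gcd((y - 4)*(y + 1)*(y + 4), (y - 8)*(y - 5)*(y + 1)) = y + 1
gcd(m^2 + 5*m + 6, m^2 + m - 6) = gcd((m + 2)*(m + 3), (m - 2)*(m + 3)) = m + 3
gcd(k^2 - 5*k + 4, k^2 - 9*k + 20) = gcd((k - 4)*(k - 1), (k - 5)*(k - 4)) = k - 4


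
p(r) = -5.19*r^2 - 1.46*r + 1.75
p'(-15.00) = 154.24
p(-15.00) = -1144.10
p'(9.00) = -94.88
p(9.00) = -431.78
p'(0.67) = -8.41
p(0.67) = -1.56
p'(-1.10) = 9.96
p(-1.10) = -2.92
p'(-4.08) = 40.89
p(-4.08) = -78.69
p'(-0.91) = 7.99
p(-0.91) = -1.22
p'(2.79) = -30.42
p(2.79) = -42.72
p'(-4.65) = 46.81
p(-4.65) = -103.68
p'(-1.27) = 11.72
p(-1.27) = -4.77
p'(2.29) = -25.23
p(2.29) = -28.81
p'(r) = -10.38*r - 1.46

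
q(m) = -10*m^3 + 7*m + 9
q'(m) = 7 - 30*m^2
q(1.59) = -20.07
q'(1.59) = -68.84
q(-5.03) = 1246.43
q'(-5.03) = -752.03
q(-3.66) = 473.66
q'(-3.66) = -394.87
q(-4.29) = 768.51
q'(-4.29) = -545.12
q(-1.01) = 12.23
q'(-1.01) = -23.60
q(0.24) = 10.54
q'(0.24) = 5.27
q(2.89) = -212.15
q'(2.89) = -243.56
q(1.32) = -4.76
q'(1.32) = -45.27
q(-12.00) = 17205.00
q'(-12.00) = -4313.00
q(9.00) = -7218.00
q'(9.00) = -2423.00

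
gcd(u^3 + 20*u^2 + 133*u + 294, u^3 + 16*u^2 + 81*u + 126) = u^2 + 13*u + 42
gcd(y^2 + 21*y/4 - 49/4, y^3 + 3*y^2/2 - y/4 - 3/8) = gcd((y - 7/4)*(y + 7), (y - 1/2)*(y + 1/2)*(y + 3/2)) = 1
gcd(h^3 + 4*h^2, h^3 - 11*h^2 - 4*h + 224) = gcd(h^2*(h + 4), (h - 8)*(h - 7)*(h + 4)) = h + 4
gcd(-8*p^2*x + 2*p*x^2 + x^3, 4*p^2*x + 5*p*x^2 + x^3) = 4*p*x + x^2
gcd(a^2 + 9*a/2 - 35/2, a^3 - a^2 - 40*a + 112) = a + 7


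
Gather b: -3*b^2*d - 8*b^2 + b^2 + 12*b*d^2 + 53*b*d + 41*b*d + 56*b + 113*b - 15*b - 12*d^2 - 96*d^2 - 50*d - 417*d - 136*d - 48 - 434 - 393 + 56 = b^2*(-3*d - 7) + b*(12*d^2 + 94*d + 154) - 108*d^2 - 603*d - 819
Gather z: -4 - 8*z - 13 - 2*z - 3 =-10*z - 20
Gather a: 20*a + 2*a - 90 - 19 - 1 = 22*a - 110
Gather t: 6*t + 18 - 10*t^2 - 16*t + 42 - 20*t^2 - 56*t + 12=-30*t^2 - 66*t + 72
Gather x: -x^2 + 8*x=-x^2 + 8*x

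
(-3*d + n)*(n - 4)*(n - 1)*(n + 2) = -3*d*n^3 + 9*d*n^2 + 18*d*n - 24*d + n^4 - 3*n^3 - 6*n^2 + 8*n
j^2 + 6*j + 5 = (j + 1)*(j + 5)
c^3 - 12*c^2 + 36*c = c*(c - 6)^2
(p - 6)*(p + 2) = p^2 - 4*p - 12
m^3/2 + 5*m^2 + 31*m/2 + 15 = (m/2 + 1)*(m + 3)*(m + 5)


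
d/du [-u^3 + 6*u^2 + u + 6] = -3*u^2 + 12*u + 1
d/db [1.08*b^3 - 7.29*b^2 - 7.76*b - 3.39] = 3.24*b^2 - 14.58*b - 7.76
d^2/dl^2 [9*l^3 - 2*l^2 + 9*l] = 54*l - 4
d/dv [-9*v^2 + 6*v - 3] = 6 - 18*v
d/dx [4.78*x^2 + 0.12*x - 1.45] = 9.56*x + 0.12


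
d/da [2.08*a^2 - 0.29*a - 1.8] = 4.16*a - 0.29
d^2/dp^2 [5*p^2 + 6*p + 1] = 10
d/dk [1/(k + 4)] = -1/(k + 4)^2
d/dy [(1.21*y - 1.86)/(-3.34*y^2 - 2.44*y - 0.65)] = (4.0414*y^2 - 12.4248*y - 5.3249)/(11.1556*y^4 + 16.2992*y^3 + 10.2956*y^2 + 3.172*y + 0.4225)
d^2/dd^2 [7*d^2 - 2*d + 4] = 14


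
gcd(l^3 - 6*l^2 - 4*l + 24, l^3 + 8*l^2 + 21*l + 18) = l + 2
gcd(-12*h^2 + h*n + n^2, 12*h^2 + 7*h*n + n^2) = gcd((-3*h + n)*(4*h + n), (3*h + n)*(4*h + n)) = 4*h + n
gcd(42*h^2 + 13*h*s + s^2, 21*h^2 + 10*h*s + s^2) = 7*h + s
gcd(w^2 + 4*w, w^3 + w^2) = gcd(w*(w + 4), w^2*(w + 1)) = w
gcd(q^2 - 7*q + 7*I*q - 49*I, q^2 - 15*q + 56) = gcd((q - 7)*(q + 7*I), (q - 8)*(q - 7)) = q - 7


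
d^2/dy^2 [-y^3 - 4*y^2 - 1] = -6*y - 8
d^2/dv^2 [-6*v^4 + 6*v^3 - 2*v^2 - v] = -72*v^2 + 36*v - 4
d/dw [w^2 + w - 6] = 2*w + 1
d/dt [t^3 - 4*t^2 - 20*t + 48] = 3*t^2 - 8*t - 20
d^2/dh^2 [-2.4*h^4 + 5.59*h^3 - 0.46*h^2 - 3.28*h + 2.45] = -28.8*h^2 + 33.54*h - 0.92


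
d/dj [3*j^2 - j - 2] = 6*j - 1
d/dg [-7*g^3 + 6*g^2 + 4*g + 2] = -21*g^2 + 12*g + 4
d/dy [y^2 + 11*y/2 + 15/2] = 2*y + 11/2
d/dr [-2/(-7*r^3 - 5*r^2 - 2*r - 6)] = 2*(-21*r^2 - 10*r - 2)/(7*r^3 + 5*r^2 + 2*r + 6)^2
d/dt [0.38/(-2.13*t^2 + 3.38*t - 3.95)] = (1.6188*t - 1.2844)/(2.13*t^2 - 3.38*t + 3.95)^2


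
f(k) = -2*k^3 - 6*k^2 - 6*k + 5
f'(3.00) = -96.00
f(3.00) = -121.00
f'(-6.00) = -150.00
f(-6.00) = 257.00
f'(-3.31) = -32.02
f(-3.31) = 31.65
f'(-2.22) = -8.93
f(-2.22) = 10.63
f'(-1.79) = -3.74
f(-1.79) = 7.99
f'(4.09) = -155.45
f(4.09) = -256.74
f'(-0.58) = -1.06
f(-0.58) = 6.85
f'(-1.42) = -1.06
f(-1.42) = 7.15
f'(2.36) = -67.74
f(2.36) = -68.87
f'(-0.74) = -0.41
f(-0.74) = 6.96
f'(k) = -6*k^2 - 12*k - 6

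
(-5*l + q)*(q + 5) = -5*l*q - 25*l + q^2 + 5*q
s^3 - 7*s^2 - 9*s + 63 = (s - 7)*(s - 3)*(s + 3)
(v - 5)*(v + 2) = v^2 - 3*v - 10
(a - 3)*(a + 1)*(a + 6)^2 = a^4 + 10*a^3 + 9*a^2 - 108*a - 108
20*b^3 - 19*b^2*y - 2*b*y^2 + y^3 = (-5*b + y)*(-b + y)*(4*b + y)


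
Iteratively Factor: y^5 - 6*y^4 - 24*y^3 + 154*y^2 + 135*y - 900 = (y + 4)*(y^4 - 10*y^3 + 16*y^2 + 90*y - 225) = (y - 5)*(y + 4)*(y^3 - 5*y^2 - 9*y + 45) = (y - 5)*(y + 3)*(y + 4)*(y^2 - 8*y + 15) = (y - 5)*(y - 3)*(y + 3)*(y + 4)*(y - 5)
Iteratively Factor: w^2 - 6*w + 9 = (w - 3)*(w - 3)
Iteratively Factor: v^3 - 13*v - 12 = (v + 3)*(v^2 - 3*v - 4) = (v + 1)*(v + 3)*(v - 4)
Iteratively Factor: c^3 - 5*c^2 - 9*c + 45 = (c - 5)*(c^2 - 9) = (c - 5)*(c - 3)*(c + 3)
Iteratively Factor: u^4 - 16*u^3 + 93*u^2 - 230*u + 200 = (u - 5)*(u^3 - 11*u^2 + 38*u - 40) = (u - 5)*(u - 4)*(u^2 - 7*u + 10) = (u - 5)*(u - 4)*(u - 2)*(u - 5)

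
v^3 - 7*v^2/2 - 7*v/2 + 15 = (v - 3)*(v - 5/2)*(v + 2)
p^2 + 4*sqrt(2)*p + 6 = (p + sqrt(2))*(p + 3*sqrt(2))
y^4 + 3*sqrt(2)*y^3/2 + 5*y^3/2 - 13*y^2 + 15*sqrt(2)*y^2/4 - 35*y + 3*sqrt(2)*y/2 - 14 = (y + 1/2)*(y + 2)*(y - 2*sqrt(2))*(y + 7*sqrt(2)/2)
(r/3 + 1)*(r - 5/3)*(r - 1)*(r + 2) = r^4/3 + 7*r^3/9 - 17*r^2/9 - 23*r/9 + 10/3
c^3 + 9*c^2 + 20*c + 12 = (c + 1)*(c + 2)*(c + 6)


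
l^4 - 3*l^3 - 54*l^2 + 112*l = l*(l - 8)*(l - 2)*(l + 7)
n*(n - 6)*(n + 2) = n^3 - 4*n^2 - 12*n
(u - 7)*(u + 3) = u^2 - 4*u - 21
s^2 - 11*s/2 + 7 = (s - 7/2)*(s - 2)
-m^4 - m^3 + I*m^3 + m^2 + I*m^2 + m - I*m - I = (m + 1)*(m - I)*(I*m - I)*(I*m + I)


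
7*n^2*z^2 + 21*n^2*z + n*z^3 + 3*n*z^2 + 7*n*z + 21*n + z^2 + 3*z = (7*n + z)*(z + 3)*(n*z + 1)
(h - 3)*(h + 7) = h^2 + 4*h - 21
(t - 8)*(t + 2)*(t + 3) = t^3 - 3*t^2 - 34*t - 48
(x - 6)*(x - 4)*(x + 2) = x^3 - 8*x^2 + 4*x + 48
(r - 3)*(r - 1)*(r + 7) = r^3 + 3*r^2 - 25*r + 21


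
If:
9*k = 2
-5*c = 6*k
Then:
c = -4/15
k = 2/9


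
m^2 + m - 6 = (m - 2)*(m + 3)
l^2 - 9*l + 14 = (l - 7)*(l - 2)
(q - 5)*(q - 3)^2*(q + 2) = q^4 - 9*q^3 + 17*q^2 + 33*q - 90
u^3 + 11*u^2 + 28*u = u*(u + 4)*(u + 7)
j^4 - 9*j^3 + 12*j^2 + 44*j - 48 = (j - 6)*(j - 4)*(j - 1)*(j + 2)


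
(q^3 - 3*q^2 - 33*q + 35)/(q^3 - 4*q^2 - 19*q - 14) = (q^2 + 4*q - 5)/(q^2 + 3*q + 2)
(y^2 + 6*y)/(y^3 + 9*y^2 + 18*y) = 1/(y + 3)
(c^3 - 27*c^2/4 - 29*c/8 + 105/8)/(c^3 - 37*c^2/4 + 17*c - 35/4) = (c + 3/2)/(c - 1)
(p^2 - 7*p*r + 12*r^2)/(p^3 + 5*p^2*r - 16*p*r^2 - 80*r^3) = (p - 3*r)/(p^2 + 9*p*r + 20*r^2)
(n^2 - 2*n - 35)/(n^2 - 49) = (n + 5)/(n + 7)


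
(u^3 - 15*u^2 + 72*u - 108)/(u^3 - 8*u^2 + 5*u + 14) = (u^3 - 15*u^2 + 72*u - 108)/(u^3 - 8*u^2 + 5*u + 14)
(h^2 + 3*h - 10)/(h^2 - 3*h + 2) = (h + 5)/(h - 1)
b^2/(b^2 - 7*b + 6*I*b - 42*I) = b^2/(b^2 + b*(-7 + 6*I) - 42*I)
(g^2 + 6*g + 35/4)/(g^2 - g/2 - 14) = (g + 5/2)/(g - 4)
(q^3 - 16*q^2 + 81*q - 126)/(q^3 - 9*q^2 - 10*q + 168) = (q - 3)/(q + 4)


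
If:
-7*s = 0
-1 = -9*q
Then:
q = 1/9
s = 0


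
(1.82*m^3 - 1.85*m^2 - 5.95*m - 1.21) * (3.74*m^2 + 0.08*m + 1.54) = 6.8068*m^5 - 6.7734*m^4 - 19.5982*m^3 - 7.8504*m^2 - 9.2598*m - 1.8634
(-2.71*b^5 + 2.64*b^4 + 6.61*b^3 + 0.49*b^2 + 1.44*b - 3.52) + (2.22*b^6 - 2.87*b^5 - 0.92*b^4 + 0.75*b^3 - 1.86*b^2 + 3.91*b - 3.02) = 2.22*b^6 - 5.58*b^5 + 1.72*b^4 + 7.36*b^3 - 1.37*b^2 + 5.35*b - 6.54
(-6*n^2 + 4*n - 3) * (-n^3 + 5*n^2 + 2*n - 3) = 6*n^5 - 34*n^4 + 11*n^3 + 11*n^2 - 18*n + 9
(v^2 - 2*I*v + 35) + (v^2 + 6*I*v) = 2*v^2 + 4*I*v + 35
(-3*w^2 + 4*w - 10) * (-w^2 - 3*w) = 3*w^4 + 5*w^3 - 2*w^2 + 30*w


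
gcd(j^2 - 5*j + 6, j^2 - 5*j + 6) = j^2 - 5*j + 6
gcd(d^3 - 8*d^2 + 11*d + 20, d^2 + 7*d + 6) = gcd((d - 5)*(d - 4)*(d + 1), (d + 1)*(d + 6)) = d + 1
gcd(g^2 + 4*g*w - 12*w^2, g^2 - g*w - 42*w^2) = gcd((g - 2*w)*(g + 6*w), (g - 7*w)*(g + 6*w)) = g + 6*w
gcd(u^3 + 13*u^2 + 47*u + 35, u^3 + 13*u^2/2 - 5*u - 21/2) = u^2 + 8*u + 7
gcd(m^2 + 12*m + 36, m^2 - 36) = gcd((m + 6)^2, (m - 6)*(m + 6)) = m + 6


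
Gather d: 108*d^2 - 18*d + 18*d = 108*d^2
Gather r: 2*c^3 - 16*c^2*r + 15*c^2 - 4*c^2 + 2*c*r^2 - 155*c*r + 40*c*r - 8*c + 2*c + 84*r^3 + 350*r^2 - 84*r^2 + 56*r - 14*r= 2*c^3 + 11*c^2 - 6*c + 84*r^3 + r^2*(2*c + 266) + r*(-16*c^2 - 115*c + 42)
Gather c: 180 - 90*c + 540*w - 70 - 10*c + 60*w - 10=-100*c + 600*w + 100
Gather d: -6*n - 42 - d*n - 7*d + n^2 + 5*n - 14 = d*(-n - 7) + n^2 - n - 56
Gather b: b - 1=b - 1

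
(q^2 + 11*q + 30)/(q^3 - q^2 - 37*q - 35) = (q + 6)/(q^2 - 6*q - 7)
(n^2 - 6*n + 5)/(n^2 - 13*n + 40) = (n - 1)/(n - 8)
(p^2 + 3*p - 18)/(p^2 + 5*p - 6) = (p - 3)/(p - 1)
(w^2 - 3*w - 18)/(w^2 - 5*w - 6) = (w + 3)/(w + 1)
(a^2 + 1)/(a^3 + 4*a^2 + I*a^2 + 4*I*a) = (a - I)/(a*(a + 4))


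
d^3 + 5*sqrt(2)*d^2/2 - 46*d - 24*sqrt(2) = (d - 4*sqrt(2))*(d + sqrt(2)/2)*(d + 6*sqrt(2))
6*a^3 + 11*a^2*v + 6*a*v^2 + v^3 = (a + v)*(2*a + v)*(3*a + v)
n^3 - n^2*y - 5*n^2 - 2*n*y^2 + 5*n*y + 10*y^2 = (n - 5)*(n - 2*y)*(n + y)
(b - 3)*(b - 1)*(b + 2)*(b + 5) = b^4 + 3*b^3 - 15*b^2 - 19*b + 30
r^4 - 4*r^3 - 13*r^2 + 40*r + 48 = (r - 4)^2*(r + 1)*(r + 3)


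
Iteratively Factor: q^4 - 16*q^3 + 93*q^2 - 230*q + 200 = (q - 5)*(q^3 - 11*q^2 + 38*q - 40) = (q - 5)^2*(q^2 - 6*q + 8) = (q - 5)^2*(q - 4)*(q - 2)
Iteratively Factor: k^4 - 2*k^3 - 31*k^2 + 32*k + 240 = (k + 3)*(k^3 - 5*k^2 - 16*k + 80) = (k + 3)*(k + 4)*(k^2 - 9*k + 20) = (k - 5)*(k + 3)*(k + 4)*(k - 4)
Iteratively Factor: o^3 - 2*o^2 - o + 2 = (o - 2)*(o^2 - 1) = (o - 2)*(o - 1)*(o + 1)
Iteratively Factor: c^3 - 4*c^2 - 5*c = (c - 5)*(c^2 + c) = c*(c - 5)*(c + 1)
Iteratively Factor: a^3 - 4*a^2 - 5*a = (a + 1)*(a^2 - 5*a) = a*(a + 1)*(a - 5)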